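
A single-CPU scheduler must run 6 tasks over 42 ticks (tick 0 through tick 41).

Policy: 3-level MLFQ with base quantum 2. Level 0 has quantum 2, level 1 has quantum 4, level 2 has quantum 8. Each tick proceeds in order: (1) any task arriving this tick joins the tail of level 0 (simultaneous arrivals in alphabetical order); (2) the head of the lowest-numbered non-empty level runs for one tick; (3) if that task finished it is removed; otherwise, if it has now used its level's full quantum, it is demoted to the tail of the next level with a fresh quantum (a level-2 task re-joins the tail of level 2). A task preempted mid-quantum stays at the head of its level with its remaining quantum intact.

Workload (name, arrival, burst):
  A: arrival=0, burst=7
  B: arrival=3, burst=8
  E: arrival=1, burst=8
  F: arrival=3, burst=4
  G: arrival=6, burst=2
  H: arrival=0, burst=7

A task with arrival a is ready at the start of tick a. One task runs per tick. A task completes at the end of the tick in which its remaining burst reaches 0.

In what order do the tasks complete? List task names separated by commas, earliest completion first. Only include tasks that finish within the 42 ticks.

t=0: L0/L1/L2 = AH/-/- → run A
t=1: L0/L1/L2 = AHE/-/- → run A
t=2: L0/L1/L2 = HE/A/- → run H
t=3: L0/L1/L2 = HEBF/A/- → run H
t=4: L0/L1/L2 = EBF/AH/- → run E
t=5: L0/L1/L2 = EBF/AH/- → run E
t=6: L0/L1/L2 = BFG/AHE/- → run B
t=7: L0/L1/L2 = BFG/AHE/- → run B
t=8: L0/L1/L2 = FG/AHEB/- → run F
t=9: L0/L1/L2 = FG/AHEB/- → run F
t=10: L0/L1/L2 = G/AHEBF/- → run G
t=11: L0/L1/L2 = G/AHEBF/- → run G
t=12: L0/L1/L2 = -/AHEBF/- → run A
t=13: L0/L1/L2 = -/AHEBF/- → run A
t=14: L0/L1/L2 = -/AHEBF/- → run A
t=15: L0/L1/L2 = -/AHEBF/- → run A
t=16: L0/L1/L2 = -/HEBF/A → run H
t=17: L0/L1/L2 = -/HEBF/A → run H
t=18: L0/L1/L2 = -/HEBF/A → run H
t=19: L0/L1/L2 = -/HEBF/A → run H
t=20: L0/L1/L2 = -/EBF/AH → run E
t=21: L0/L1/L2 = -/EBF/AH → run E
t=22: L0/L1/L2 = -/EBF/AH → run E
t=23: L0/L1/L2 = -/EBF/AH → run E
t=24: L0/L1/L2 = -/BF/AHE → run B
t=25: L0/L1/L2 = -/BF/AHE → run B
t=26: L0/L1/L2 = -/BF/AHE → run B
t=27: L0/L1/L2 = -/BF/AHE → run B
t=28: L0/L1/L2 = -/F/AHEB → run F
t=29: L0/L1/L2 = -/F/AHEB → run F
t=30: L0/L1/L2 = -/-/AHEB → run A
t=31: L0/L1/L2 = -/-/HEB → run H
t=32: L0/L1/L2 = -/-/EB → run E
t=33: L0/L1/L2 = -/-/EB → run E
t=34: L0/L1/L2 = -/-/B → run B
t=35: L0/L1/L2 = -/-/B → run B
t=36: (idle)
t=37: (idle)
t=38: (idle)
t=39: (idle)
t=40: (idle)
t=41: (idle)

completion order = G, F, A, H, E, B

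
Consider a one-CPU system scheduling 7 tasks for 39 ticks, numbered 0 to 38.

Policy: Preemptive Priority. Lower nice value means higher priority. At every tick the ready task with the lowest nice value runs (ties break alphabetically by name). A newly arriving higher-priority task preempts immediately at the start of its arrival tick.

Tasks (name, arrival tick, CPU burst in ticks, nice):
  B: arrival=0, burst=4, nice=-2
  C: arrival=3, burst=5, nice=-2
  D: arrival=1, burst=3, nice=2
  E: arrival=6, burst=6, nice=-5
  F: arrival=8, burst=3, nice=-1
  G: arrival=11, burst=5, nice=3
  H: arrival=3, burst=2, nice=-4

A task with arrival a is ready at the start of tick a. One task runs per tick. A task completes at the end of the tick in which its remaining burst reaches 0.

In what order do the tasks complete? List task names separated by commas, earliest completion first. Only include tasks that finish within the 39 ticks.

t=0: ready={B} → run B
t=1: ready={B,D} → run B
t=2: ready={B,D} → run B
t=3: ready={B,C,D,H} → run H
t=4: ready={B,C,D,H} → run H
t=5: ready={B,C,D} → run B
t=6: ready={C,D,E} → run E
t=7: ready={C,D,E} → run E
t=8: ready={C,D,E,F} → run E
t=9: ready={C,D,E,F} → run E
t=10: ready={C,D,E,F} → run E
t=11: ready={C,D,E,F,G} → run E
t=12: ready={C,D,F,G} → run C
t=13: ready={C,D,F,G} → run C
t=14: ready={C,D,F,G} → run C
t=15: ready={C,D,F,G} → run C
t=16: ready={C,D,F,G} → run C
t=17: ready={D,F,G} → run F
t=18: ready={D,F,G} → run F
t=19: ready={D,F,G} → run F
t=20: ready={D,G} → run D
t=21: ready={D,G} → run D
t=22: ready={D,G} → run D
t=23: ready={G} → run G
t=24: ready={G} → run G
t=25: ready={G} → run G
t=26: ready={G} → run G
t=27: ready={G} → run G
t=28: (idle)
t=29: (idle)
t=30: (idle)
t=31: (idle)
t=32: (idle)
t=33: (idle)
t=34: (idle)
t=35: (idle)
t=36: (idle)
t=37: (idle)
t=38: (idle)

completion order = H, B, E, C, F, D, G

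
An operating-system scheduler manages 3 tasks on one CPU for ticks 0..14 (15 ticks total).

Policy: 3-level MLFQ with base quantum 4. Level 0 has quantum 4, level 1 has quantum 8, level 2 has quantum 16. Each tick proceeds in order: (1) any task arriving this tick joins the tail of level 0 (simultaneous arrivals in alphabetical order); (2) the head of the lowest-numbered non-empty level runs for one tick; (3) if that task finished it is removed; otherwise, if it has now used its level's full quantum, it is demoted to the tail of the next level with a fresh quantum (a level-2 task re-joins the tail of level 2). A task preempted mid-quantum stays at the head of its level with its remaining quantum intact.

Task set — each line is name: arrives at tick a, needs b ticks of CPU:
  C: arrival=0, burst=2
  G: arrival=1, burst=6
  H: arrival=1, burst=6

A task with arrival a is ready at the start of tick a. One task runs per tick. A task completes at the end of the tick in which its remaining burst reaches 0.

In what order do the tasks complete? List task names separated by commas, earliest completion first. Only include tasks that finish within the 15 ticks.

completion order = C, G, H

t=0: L0/L1/L2 = C/-/- → run C
t=1: L0/L1/L2 = CGH/-/- → run C
t=2: L0/L1/L2 = GH/-/- → run G
t=3: L0/L1/L2 = GH/-/- → run G
t=4: L0/L1/L2 = GH/-/- → run G
t=5: L0/L1/L2 = GH/-/- → run G
t=6: L0/L1/L2 = H/G/- → run H
t=7: L0/L1/L2 = H/G/- → run H
t=8: L0/L1/L2 = H/G/- → run H
t=9: L0/L1/L2 = H/G/- → run H
t=10: L0/L1/L2 = -/GH/- → run G
t=11: L0/L1/L2 = -/GH/- → run G
t=12: L0/L1/L2 = -/H/- → run H
t=13: L0/L1/L2 = -/H/- → run H
t=14: (idle)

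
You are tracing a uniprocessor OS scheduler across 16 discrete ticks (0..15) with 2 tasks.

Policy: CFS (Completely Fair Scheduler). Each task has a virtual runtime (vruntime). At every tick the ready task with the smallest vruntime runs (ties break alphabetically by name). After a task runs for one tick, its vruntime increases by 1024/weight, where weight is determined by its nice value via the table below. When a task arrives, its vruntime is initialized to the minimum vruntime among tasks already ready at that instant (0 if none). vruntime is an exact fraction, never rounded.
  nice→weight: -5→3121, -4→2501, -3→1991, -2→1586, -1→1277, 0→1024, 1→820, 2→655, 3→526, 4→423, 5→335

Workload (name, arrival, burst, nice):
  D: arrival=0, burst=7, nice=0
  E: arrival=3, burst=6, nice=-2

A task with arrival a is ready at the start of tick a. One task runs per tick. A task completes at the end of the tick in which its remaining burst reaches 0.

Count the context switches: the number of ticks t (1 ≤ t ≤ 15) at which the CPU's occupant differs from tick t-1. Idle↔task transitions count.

t=0: vr[D=0] → run D
t=1: vr[D=1] → run D
t=2: vr[D=2] → run D
t=3: vr[D=3 E=3] → run D
t=4: vr[D=4 E=3] → run E
t=5: vr[D=4 E=2891/793] → run E
t=6: vr[D=4 E=3403/793] → run D
t=7: vr[D=5 E=3403/793] → run E
t=8: vr[D=5 E=3915/793] → run E
t=9: vr[D=5 E=4427/793] → run D
t=10: vr[D=6 E=4427/793] → run E
t=11: vr[D=6 E=4939/793] → run D
t=12: vr[E=4939/793] → run E
t=13: (idle)
t=14: (idle)
t=15: (idle)

context switches = 8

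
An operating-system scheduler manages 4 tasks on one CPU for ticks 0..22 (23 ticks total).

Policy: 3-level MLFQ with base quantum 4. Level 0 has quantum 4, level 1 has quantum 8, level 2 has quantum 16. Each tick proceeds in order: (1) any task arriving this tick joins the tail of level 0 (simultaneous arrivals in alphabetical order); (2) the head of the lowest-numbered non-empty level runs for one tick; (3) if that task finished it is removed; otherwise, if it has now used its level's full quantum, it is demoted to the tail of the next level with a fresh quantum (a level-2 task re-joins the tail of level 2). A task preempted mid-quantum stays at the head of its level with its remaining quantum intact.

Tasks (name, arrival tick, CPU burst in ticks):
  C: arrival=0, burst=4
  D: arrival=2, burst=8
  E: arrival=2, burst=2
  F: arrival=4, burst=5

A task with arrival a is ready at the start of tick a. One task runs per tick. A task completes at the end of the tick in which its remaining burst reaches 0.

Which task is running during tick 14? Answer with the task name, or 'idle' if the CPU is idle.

running at tick 14 = D

t=0: L0/L1/L2 = C/-/- → run C
t=1: L0/L1/L2 = C/-/- → run C
t=2: L0/L1/L2 = CDE/-/- → run C
t=3: L0/L1/L2 = CDE/-/- → run C
t=4: L0/L1/L2 = DEF/-/- → run D
t=5: L0/L1/L2 = DEF/-/- → run D
t=6: L0/L1/L2 = DEF/-/- → run D
t=7: L0/L1/L2 = DEF/-/- → run D
t=8: L0/L1/L2 = EF/D/- → run E
t=9: L0/L1/L2 = EF/D/- → run E
t=10: L0/L1/L2 = F/D/- → run F
t=11: L0/L1/L2 = F/D/- → run F
t=12: L0/L1/L2 = F/D/- → run F
t=13: L0/L1/L2 = F/D/- → run F
t=14: L0/L1/L2 = -/DF/- → run D
t=15: L0/L1/L2 = -/DF/- → run D
t=16: L0/L1/L2 = -/DF/- → run D
t=17: L0/L1/L2 = -/DF/- → run D
t=18: L0/L1/L2 = -/F/- → run F
t=19: (idle)
t=20: (idle)
t=21: (idle)
t=22: (idle)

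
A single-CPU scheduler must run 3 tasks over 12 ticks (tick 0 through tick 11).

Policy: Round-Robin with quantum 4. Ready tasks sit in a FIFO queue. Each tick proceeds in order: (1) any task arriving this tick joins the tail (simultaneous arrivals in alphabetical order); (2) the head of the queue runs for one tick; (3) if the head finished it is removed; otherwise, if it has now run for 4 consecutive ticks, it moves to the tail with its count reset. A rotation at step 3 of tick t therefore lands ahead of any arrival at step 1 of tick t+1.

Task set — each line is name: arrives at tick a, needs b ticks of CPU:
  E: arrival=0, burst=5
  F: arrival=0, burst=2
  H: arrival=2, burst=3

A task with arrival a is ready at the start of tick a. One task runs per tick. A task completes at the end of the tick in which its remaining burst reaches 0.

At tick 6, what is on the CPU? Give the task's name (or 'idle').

t=0: queue=[E,F] q_used=0 → run E
t=1: queue=[E,F] q_used=1 → run E
t=2: queue=[E,F,H] q_used=2 → run E
t=3: queue=[E,F,H] q_used=3 → run E
t=4: queue=[F,H,E] q_used=0 → run F
t=5: queue=[F,H,E] q_used=1 → run F
t=6: queue=[H,E] q_used=0 → run H
t=7: queue=[H,E] q_used=1 → run H
t=8: queue=[H,E] q_used=2 → run H
t=9: queue=[E] q_used=0 → run E
t=10: (idle)
t=11: (idle)

running at tick 6 = H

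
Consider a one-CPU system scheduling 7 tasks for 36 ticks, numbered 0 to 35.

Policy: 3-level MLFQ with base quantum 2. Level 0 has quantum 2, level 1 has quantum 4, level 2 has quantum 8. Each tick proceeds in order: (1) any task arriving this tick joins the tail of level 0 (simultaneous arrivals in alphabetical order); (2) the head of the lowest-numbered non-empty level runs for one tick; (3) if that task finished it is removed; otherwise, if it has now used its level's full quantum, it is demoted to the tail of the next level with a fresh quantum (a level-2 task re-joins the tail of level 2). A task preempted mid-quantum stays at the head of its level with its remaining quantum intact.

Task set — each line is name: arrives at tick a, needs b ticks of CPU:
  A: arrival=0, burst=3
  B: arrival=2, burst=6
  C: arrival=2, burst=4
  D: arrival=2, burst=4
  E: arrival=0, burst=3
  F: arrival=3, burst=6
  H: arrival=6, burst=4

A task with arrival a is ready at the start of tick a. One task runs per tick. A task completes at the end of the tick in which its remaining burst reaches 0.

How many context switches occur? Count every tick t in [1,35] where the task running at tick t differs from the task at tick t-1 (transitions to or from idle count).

t=0: L0/L1/L2 = AE/-/- → run A
t=1: L0/L1/L2 = AE/-/- → run A
t=2: L0/L1/L2 = EBCD/A/- → run E
t=3: L0/L1/L2 = EBCDF/A/- → run E
t=4: L0/L1/L2 = BCDF/AE/- → run B
t=5: L0/L1/L2 = BCDF/AE/- → run B
t=6: L0/L1/L2 = CDFH/AEB/- → run C
t=7: L0/L1/L2 = CDFH/AEB/- → run C
t=8: L0/L1/L2 = DFH/AEBC/- → run D
t=9: L0/L1/L2 = DFH/AEBC/- → run D
t=10: L0/L1/L2 = FH/AEBCD/- → run F
t=11: L0/L1/L2 = FH/AEBCD/- → run F
t=12: L0/L1/L2 = H/AEBCDF/- → run H
t=13: L0/L1/L2 = H/AEBCDF/- → run H
t=14: L0/L1/L2 = -/AEBCDFH/- → run A
t=15: L0/L1/L2 = -/EBCDFH/- → run E
t=16: L0/L1/L2 = -/BCDFH/- → run B
t=17: L0/L1/L2 = -/BCDFH/- → run B
t=18: L0/L1/L2 = -/BCDFH/- → run B
t=19: L0/L1/L2 = -/BCDFH/- → run B
t=20: L0/L1/L2 = -/CDFH/- → run C
t=21: L0/L1/L2 = -/CDFH/- → run C
t=22: L0/L1/L2 = -/DFH/- → run D
t=23: L0/L1/L2 = -/DFH/- → run D
t=24: L0/L1/L2 = -/FH/- → run F
t=25: L0/L1/L2 = -/FH/- → run F
t=26: L0/L1/L2 = -/FH/- → run F
t=27: L0/L1/L2 = -/FH/- → run F
t=28: L0/L1/L2 = -/H/- → run H
t=29: L0/L1/L2 = -/H/- → run H
t=30: (idle)
t=31: (idle)
t=32: (idle)
t=33: (idle)
t=34: (idle)
t=35: (idle)

context switches = 14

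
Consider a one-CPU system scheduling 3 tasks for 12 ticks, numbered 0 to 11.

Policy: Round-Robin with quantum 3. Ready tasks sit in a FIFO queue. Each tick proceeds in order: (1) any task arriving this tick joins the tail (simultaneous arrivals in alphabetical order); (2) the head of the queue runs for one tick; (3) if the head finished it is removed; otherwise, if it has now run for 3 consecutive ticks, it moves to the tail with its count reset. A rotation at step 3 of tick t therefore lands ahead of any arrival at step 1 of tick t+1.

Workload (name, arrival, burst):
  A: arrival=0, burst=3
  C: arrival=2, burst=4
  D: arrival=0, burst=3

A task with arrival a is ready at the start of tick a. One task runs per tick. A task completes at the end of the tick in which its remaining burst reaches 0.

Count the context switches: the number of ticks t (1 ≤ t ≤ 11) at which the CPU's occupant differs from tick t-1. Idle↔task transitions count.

t=0: queue=[A,D] q_used=0 → run A
t=1: queue=[A,D] q_used=1 → run A
t=2: queue=[A,D,C] q_used=2 → run A
t=3: queue=[D,C] q_used=0 → run D
t=4: queue=[D,C] q_used=1 → run D
t=5: queue=[D,C] q_used=2 → run D
t=6: queue=[C] q_used=0 → run C
t=7: queue=[C] q_used=1 → run C
t=8: queue=[C] q_used=2 → run C
t=9: queue=[C] q_used=0 → run C
t=10: (idle)
t=11: (idle)

context switches = 3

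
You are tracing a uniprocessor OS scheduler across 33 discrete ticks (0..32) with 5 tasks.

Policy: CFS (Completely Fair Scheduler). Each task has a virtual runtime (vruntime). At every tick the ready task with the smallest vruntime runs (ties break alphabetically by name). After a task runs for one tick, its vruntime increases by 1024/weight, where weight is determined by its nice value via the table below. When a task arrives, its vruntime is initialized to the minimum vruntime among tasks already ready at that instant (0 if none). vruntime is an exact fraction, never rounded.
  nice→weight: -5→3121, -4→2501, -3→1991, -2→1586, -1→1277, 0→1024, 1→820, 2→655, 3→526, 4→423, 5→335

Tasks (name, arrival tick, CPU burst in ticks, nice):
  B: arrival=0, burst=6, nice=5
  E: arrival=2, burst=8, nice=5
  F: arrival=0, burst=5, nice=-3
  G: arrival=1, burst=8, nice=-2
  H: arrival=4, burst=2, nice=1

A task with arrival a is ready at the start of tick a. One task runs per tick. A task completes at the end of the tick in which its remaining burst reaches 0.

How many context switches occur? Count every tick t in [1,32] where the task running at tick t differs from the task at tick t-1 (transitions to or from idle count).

context switches = 25

t=0: vr[B=0 F=0] → run B
t=1: vr[B=1024/335 F=0 G=0] → run F
t=2: vr[B=1024/335 E=0 F=1024/1991 G=0] → run E
t=3: vr[B=1024/335 E=1024/335 F=1024/1991 G=0] → run G
t=4: vr[B=1024/335 E=1024/335 F=1024/1991 G=512/793 H=1024/1991] → run F
t=5: vr[B=1024/335 E=1024/335 F=2048/1991 G=512/793 H=1024/1991] → run H
t=6: vr[B=1024/335 E=1024/335 F=2048/1991 G=512/793 H=719616/408155] → run G
t=7: vr[B=1024/335 E=1024/335 F=2048/1991 G=1024/793 H=719616/408155] → run F
t=8: vr[B=1024/335 E=1024/335 F=3072/1991 G=1024/793 H=719616/408155] → run G
t=9: vr[B=1024/335 E=1024/335 F=3072/1991 G=1536/793 H=719616/408155] → run F
t=10: vr[B=1024/335 E=1024/335 F=4096/1991 G=1536/793 H=719616/408155] → run H
t=11: vr[B=1024/335 E=1024/335 F=4096/1991 G=1536/793] → run G
t=12: vr[B=1024/335 E=1024/335 F=4096/1991 G=2048/793] → run F
t=13: vr[B=1024/335 E=1024/335 G=2048/793] → run G
t=14: vr[B=1024/335 E=1024/335 G=2560/793] → run B
t=15: vr[B=2048/335 E=1024/335 G=2560/793] → run E
t=16: vr[B=2048/335 E=2048/335 G=2560/793] → run G
t=17: vr[B=2048/335 E=2048/335 G=3072/793] → run G
t=18: vr[B=2048/335 E=2048/335 G=3584/793] → run G
t=19: vr[B=2048/335 E=2048/335] → run B
t=20: vr[B=3072/335 E=2048/335] → run E
t=21: vr[B=3072/335 E=3072/335] → run B
t=22: vr[B=4096/335 E=3072/335] → run E
t=23: vr[B=4096/335 E=4096/335] → run B
t=24: vr[B=1024/67 E=4096/335] → run E
t=25: vr[B=1024/67 E=1024/67] → run B
t=26: vr[E=1024/67] → run E
t=27: vr[E=6144/335] → run E
t=28: vr[E=7168/335] → run E
t=29: (idle)
t=30: (idle)
t=31: (idle)
t=32: (idle)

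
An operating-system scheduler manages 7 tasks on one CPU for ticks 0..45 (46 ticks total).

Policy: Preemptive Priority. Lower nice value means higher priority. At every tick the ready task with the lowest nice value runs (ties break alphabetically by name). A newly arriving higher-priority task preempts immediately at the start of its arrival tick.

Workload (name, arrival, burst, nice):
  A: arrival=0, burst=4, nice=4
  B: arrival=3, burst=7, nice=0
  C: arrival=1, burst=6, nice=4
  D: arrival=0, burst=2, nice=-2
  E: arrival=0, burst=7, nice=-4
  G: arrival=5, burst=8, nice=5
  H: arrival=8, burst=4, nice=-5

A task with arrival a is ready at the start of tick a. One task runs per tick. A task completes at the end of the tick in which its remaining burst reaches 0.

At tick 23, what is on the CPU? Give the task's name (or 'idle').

running at tick 23 = A

t=0: ready={A,D,E} → run E
t=1: ready={A,C,D,E} → run E
t=2: ready={A,C,D,E} → run E
t=3: ready={A,B,C,D,E} → run E
t=4: ready={A,B,C,D,E} → run E
t=5: ready={A,B,C,D,E,G} → run E
t=6: ready={A,B,C,D,E,G} → run E
t=7: ready={A,B,C,D,G} → run D
t=8: ready={A,B,C,D,G,H} → run H
t=9: ready={A,B,C,D,G,H} → run H
t=10: ready={A,B,C,D,G,H} → run H
t=11: ready={A,B,C,D,G,H} → run H
t=12: ready={A,B,C,D,G} → run D
t=13: ready={A,B,C,G} → run B
t=14: ready={A,B,C,G} → run B
t=15: ready={A,B,C,G} → run B
t=16: ready={A,B,C,G} → run B
t=17: ready={A,B,C,G} → run B
t=18: ready={A,B,C,G} → run B
t=19: ready={A,B,C,G} → run B
t=20: ready={A,C,G} → run A
t=21: ready={A,C,G} → run A
t=22: ready={A,C,G} → run A
t=23: ready={A,C,G} → run A
t=24: ready={C,G} → run C
t=25: ready={C,G} → run C
t=26: ready={C,G} → run C
t=27: ready={C,G} → run C
t=28: ready={C,G} → run C
t=29: ready={C,G} → run C
t=30: ready={G} → run G
t=31: ready={G} → run G
t=32: ready={G} → run G
t=33: ready={G} → run G
t=34: ready={G} → run G
t=35: ready={G} → run G
t=36: ready={G} → run G
t=37: ready={G} → run G
t=38: (idle)
t=39: (idle)
t=40: (idle)
t=41: (idle)
t=42: (idle)
t=43: (idle)
t=44: (idle)
t=45: (idle)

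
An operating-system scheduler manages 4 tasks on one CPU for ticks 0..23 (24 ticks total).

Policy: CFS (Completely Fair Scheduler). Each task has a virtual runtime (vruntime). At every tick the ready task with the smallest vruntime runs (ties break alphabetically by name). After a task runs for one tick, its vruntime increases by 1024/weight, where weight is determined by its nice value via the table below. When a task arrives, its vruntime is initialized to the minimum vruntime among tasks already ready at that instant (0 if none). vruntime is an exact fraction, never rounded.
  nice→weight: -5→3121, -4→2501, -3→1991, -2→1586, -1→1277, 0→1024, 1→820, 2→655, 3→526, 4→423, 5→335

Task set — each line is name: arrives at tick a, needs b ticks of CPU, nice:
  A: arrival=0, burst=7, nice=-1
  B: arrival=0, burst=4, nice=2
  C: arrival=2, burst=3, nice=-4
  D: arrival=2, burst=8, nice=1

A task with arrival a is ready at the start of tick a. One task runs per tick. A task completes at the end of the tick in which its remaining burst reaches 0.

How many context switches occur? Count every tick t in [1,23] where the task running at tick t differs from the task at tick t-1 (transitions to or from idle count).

context switches = 19

t=0: vr[A=0 B=0] → run A
t=1: vr[A=1024/1277 B=0] → run B
t=2: vr[A=1024/1277 B=1024/655 C=1024/1277 D=1024/1277] → run A
t=3: vr[A=2048/1277 B=1024/655 C=1024/1277 D=1024/1277] → run C
t=4: vr[A=2048/1277 B=1024/655 C=3868672/3193777 D=1024/1277] → run D
t=5: vr[A=2048/1277 B=1024/655 C=3868672/3193777 D=536832/261785] → run C
t=6: vr[A=2048/1277 B=1024/655 C=5176320/3193777 D=536832/261785] → run B
t=7: vr[A=2048/1277 B=2048/655 C=5176320/3193777 D=536832/261785] → run A
t=8: vr[A=3072/1277 B=2048/655 C=5176320/3193777 D=536832/261785] → run C
t=9: vr[A=3072/1277 B=2048/655 D=536832/261785] → run D
t=10: vr[A=3072/1277 B=2048/655 D=863744/261785] → run A
t=11: vr[A=4096/1277 B=2048/655 D=863744/261785] → run B
t=12: vr[A=4096/1277 B=3072/655 D=863744/261785] → run A
t=13: vr[A=5120/1277 B=3072/655 D=863744/261785] → run D
t=14: vr[A=5120/1277 B=3072/655 D=1190656/261785] → run A
t=15: vr[A=6144/1277 B=3072/655 D=1190656/261785] → run D
t=16: vr[A=6144/1277 B=3072/655 D=1517568/261785] → run B
t=17: vr[A=6144/1277 D=1517568/261785] → run A
t=18: vr[D=1517568/261785] → run D
t=19: vr[D=368896/52357] → run D
t=20: vr[D=2171392/261785] → run D
t=21: vr[D=2498304/261785] → run D
t=22: (idle)
t=23: (idle)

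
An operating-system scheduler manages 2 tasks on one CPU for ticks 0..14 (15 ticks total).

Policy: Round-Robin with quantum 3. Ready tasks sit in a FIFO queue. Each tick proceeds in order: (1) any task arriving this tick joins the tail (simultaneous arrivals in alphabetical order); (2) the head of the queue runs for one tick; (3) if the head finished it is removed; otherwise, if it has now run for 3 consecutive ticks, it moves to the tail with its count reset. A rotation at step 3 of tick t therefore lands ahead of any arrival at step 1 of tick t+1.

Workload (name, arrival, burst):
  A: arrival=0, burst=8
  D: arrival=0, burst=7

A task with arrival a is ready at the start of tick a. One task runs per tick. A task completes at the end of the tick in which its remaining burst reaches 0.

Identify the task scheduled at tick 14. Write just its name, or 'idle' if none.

running at tick 14 = D

t=0: queue=[A,D] q_used=0 → run A
t=1: queue=[A,D] q_used=1 → run A
t=2: queue=[A,D] q_used=2 → run A
t=3: queue=[D,A] q_used=0 → run D
t=4: queue=[D,A] q_used=1 → run D
t=5: queue=[D,A] q_used=2 → run D
t=6: queue=[A,D] q_used=0 → run A
t=7: queue=[A,D] q_used=1 → run A
t=8: queue=[A,D] q_used=2 → run A
t=9: queue=[D,A] q_used=0 → run D
t=10: queue=[D,A] q_used=1 → run D
t=11: queue=[D,A] q_used=2 → run D
t=12: queue=[A,D] q_used=0 → run A
t=13: queue=[A,D] q_used=1 → run A
t=14: queue=[D] q_used=0 → run D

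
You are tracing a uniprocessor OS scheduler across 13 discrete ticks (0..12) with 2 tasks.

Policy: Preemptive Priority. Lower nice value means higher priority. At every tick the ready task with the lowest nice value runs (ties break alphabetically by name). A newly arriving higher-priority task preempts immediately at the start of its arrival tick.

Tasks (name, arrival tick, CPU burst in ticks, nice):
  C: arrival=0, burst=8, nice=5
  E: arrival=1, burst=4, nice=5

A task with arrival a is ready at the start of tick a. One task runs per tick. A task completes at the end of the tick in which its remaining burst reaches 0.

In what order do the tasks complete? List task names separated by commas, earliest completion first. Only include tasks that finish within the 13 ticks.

completion order = C, E

t=0: ready={C} → run C
t=1: ready={C,E} → run C
t=2: ready={C,E} → run C
t=3: ready={C,E} → run C
t=4: ready={C,E} → run C
t=5: ready={C,E} → run C
t=6: ready={C,E} → run C
t=7: ready={C,E} → run C
t=8: ready={E} → run E
t=9: ready={E} → run E
t=10: ready={E} → run E
t=11: ready={E} → run E
t=12: (idle)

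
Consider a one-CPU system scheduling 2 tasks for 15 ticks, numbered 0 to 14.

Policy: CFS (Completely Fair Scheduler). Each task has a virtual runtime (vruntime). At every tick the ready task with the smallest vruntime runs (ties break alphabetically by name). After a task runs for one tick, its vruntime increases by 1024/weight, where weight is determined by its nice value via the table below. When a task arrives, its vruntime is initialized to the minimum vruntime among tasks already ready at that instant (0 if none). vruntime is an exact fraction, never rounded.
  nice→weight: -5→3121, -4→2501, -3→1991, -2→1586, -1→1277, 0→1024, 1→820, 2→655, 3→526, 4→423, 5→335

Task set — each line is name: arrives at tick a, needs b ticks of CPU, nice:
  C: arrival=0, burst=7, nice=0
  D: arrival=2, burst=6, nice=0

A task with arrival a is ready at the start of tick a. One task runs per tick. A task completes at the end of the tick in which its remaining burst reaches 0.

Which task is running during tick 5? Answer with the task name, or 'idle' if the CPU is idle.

t=0: vr[C=0] → run C
t=1: vr[C=1] → run C
t=2: vr[C=2 D=2] → run C
t=3: vr[C=3 D=2] → run D
t=4: vr[C=3 D=3] → run C
t=5: vr[C=4 D=3] → run D
t=6: vr[C=4 D=4] → run C
t=7: vr[C=5 D=4] → run D
t=8: vr[C=5 D=5] → run C
t=9: vr[C=6 D=5] → run D
t=10: vr[C=6 D=6] → run C
t=11: vr[D=6] → run D
t=12: vr[D=7] → run D
t=13: (idle)
t=14: (idle)

running at tick 5 = D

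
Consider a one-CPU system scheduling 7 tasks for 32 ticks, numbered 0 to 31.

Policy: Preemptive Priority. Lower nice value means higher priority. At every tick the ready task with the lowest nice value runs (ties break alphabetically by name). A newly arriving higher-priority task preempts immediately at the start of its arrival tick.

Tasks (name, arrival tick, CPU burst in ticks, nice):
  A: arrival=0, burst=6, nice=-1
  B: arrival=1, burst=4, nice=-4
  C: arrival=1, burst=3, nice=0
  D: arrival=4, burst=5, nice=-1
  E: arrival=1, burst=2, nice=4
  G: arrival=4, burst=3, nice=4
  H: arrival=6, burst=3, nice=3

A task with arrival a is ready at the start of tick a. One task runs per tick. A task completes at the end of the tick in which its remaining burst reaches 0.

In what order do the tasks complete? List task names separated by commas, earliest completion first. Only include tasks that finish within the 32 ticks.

t=0: ready={A} → run A
t=1: ready={A,B,C,E} → run B
t=2: ready={A,B,C,E} → run B
t=3: ready={A,B,C,E} → run B
t=4: ready={A,B,C,D,E,G} → run B
t=5: ready={A,C,D,E,G} → run A
t=6: ready={A,C,D,E,G,H} → run A
t=7: ready={A,C,D,E,G,H} → run A
t=8: ready={A,C,D,E,G,H} → run A
t=9: ready={A,C,D,E,G,H} → run A
t=10: ready={C,D,E,G,H} → run D
t=11: ready={C,D,E,G,H} → run D
t=12: ready={C,D,E,G,H} → run D
t=13: ready={C,D,E,G,H} → run D
t=14: ready={C,D,E,G,H} → run D
t=15: ready={C,E,G,H} → run C
t=16: ready={C,E,G,H} → run C
t=17: ready={C,E,G,H} → run C
t=18: ready={E,G,H} → run H
t=19: ready={E,G,H} → run H
t=20: ready={E,G,H} → run H
t=21: ready={E,G} → run E
t=22: ready={E,G} → run E
t=23: ready={G} → run G
t=24: ready={G} → run G
t=25: ready={G} → run G
t=26: (idle)
t=27: (idle)
t=28: (idle)
t=29: (idle)
t=30: (idle)
t=31: (idle)

completion order = B, A, D, C, H, E, G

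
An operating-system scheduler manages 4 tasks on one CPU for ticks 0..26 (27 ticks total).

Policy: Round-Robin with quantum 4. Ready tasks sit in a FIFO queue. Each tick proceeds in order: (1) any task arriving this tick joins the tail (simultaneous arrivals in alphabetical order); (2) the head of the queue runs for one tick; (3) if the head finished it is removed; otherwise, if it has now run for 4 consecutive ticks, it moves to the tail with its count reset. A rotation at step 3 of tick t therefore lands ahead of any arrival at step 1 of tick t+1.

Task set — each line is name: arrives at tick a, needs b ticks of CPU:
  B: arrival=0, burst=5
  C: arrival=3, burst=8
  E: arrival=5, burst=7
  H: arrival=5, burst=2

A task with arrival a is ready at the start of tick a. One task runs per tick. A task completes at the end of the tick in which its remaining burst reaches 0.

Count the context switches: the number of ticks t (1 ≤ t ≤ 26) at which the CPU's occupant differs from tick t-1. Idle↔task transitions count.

context switches = 7

t=0: queue=[B] q_used=0 → run B
t=1: queue=[B] q_used=1 → run B
t=2: queue=[B] q_used=2 → run B
t=3: queue=[B,C] q_used=3 → run B
t=4: queue=[C,B] q_used=0 → run C
t=5: queue=[C,B,E,H] q_used=1 → run C
t=6: queue=[C,B,E,H] q_used=2 → run C
t=7: queue=[C,B,E,H] q_used=3 → run C
t=8: queue=[B,E,H,C] q_used=0 → run B
t=9: queue=[E,H,C] q_used=0 → run E
t=10: queue=[E,H,C] q_used=1 → run E
t=11: queue=[E,H,C] q_used=2 → run E
t=12: queue=[E,H,C] q_used=3 → run E
t=13: queue=[H,C,E] q_used=0 → run H
t=14: queue=[H,C,E] q_used=1 → run H
t=15: queue=[C,E] q_used=0 → run C
t=16: queue=[C,E] q_used=1 → run C
t=17: queue=[C,E] q_used=2 → run C
t=18: queue=[C,E] q_used=3 → run C
t=19: queue=[E] q_used=0 → run E
t=20: queue=[E] q_used=1 → run E
t=21: queue=[E] q_used=2 → run E
t=22: (idle)
t=23: (idle)
t=24: (idle)
t=25: (idle)
t=26: (idle)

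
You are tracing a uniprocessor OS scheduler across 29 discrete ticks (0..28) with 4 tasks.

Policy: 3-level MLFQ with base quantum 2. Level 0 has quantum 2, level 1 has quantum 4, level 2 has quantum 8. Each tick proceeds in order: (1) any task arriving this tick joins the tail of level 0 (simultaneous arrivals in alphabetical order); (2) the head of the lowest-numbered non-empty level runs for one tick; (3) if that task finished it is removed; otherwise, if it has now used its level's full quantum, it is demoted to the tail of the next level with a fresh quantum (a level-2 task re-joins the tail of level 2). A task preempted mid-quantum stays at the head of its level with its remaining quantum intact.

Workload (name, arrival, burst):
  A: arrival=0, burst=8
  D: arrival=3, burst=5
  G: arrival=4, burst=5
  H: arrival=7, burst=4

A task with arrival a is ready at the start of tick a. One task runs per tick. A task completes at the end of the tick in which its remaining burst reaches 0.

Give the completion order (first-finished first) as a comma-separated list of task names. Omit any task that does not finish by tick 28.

completion order = D, G, H, A

t=0: L0/L1/L2 = A/-/- → run A
t=1: L0/L1/L2 = A/-/- → run A
t=2: L0/L1/L2 = -/A/- → run A
t=3: L0/L1/L2 = D/A/- → run D
t=4: L0/L1/L2 = DG/A/- → run D
t=5: L0/L1/L2 = G/AD/- → run G
t=6: L0/L1/L2 = G/AD/- → run G
t=7: L0/L1/L2 = H/ADG/- → run H
t=8: L0/L1/L2 = H/ADG/- → run H
t=9: L0/L1/L2 = -/ADGH/- → run A
t=10: L0/L1/L2 = -/ADGH/- → run A
t=11: L0/L1/L2 = -/ADGH/- → run A
t=12: L0/L1/L2 = -/DGH/A → run D
t=13: L0/L1/L2 = -/DGH/A → run D
t=14: L0/L1/L2 = -/DGH/A → run D
t=15: L0/L1/L2 = -/GH/A → run G
t=16: L0/L1/L2 = -/GH/A → run G
t=17: L0/L1/L2 = -/GH/A → run G
t=18: L0/L1/L2 = -/H/A → run H
t=19: L0/L1/L2 = -/H/A → run H
t=20: L0/L1/L2 = -/-/A → run A
t=21: L0/L1/L2 = -/-/A → run A
t=22: (idle)
t=23: (idle)
t=24: (idle)
t=25: (idle)
t=26: (idle)
t=27: (idle)
t=28: (idle)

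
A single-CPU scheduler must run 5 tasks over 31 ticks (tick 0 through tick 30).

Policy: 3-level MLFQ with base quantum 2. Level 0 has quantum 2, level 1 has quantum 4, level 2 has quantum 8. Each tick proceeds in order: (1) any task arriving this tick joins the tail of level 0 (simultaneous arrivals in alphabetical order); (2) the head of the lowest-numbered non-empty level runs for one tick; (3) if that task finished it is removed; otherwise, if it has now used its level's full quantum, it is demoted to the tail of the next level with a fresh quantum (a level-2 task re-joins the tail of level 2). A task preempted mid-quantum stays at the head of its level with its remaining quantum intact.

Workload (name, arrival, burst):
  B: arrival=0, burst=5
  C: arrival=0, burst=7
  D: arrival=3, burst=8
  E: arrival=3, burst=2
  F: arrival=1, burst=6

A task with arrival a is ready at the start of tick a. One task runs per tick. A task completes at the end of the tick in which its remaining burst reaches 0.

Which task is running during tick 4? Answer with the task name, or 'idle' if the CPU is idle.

t=0: L0/L1/L2 = BC/-/- → run B
t=1: L0/L1/L2 = BCF/-/- → run B
t=2: L0/L1/L2 = CF/B/- → run C
t=3: L0/L1/L2 = CFDE/B/- → run C
t=4: L0/L1/L2 = FDE/BC/- → run F
t=5: L0/L1/L2 = FDE/BC/- → run F
t=6: L0/L1/L2 = DE/BCF/- → run D
t=7: L0/L1/L2 = DE/BCF/- → run D
t=8: L0/L1/L2 = E/BCFD/- → run E
t=9: L0/L1/L2 = E/BCFD/- → run E
t=10: L0/L1/L2 = -/BCFD/- → run B
t=11: L0/L1/L2 = -/BCFD/- → run B
t=12: L0/L1/L2 = -/BCFD/- → run B
t=13: L0/L1/L2 = -/CFD/- → run C
t=14: L0/L1/L2 = -/CFD/- → run C
t=15: L0/L1/L2 = -/CFD/- → run C
t=16: L0/L1/L2 = -/CFD/- → run C
t=17: L0/L1/L2 = -/FD/C → run F
t=18: L0/L1/L2 = -/FD/C → run F
t=19: L0/L1/L2 = -/FD/C → run F
t=20: L0/L1/L2 = -/FD/C → run F
t=21: L0/L1/L2 = -/D/C → run D
t=22: L0/L1/L2 = -/D/C → run D
t=23: L0/L1/L2 = -/D/C → run D
t=24: L0/L1/L2 = -/D/C → run D
t=25: L0/L1/L2 = -/-/CD → run C
t=26: L0/L1/L2 = -/-/D → run D
t=27: L0/L1/L2 = -/-/D → run D
t=28: (idle)
t=29: (idle)
t=30: (idle)

running at tick 4 = F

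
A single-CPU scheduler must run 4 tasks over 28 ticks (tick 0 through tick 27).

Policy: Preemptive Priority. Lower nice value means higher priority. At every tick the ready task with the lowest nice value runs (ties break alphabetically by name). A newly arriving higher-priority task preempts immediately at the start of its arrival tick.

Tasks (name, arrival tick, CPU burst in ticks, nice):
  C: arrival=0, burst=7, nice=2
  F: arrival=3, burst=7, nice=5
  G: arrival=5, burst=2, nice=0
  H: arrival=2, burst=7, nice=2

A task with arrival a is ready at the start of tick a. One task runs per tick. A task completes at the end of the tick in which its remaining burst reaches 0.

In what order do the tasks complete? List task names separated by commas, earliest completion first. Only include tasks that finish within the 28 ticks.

t=0: ready={C} → run C
t=1: ready={C} → run C
t=2: ready={C,H} → run C
t=3: ready={C,F,H} → run C
t=4: ready={C,F,H} → run C
t=5: ready={C,F,G,H} → run G
t=6: ready={C,F,G,H} → run G
t=7: ready={C,F,H} → run C
t=8: ready={C,F,H} → run C
t=9: ready={F,H} → run H
t=10: ready={F,H} → run H
t=11: ready={F,H} → run H
t=12: ready={F,H} → run H
t=13: ready={F,H} → run H
t=14: ready={F,H} → run H
t=15: ready={F,H} → run H
t=16: ready={F} → run F
t=17: ready={F} → run F
t=18: ready={F} → run F
t=19: ready={F} → run F
t=20: ready={F} → run F
t=21: ready={F} → run F
t=22: ready={F} → run F
t=23: (idle)
t=24: (idle)
t=25: (idle)
t=26: (idle)
t=27: (idle)

completion order = G, C, H, F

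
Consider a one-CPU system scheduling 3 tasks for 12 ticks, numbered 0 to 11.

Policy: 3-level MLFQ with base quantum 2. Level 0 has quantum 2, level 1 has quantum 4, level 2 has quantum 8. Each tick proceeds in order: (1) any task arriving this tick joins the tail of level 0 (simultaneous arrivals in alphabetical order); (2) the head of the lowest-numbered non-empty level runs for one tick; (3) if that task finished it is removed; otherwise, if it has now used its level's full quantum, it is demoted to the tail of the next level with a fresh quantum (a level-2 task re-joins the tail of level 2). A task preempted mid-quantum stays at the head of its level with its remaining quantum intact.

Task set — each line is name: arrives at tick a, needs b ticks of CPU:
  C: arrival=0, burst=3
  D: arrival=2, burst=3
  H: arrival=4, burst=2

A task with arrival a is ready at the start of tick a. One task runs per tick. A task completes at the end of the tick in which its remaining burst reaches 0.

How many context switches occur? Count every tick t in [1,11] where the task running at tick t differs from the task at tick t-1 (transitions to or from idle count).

t=0: L0/L1/L2 = C/-/- → run C
t=1: L0/L1/L2 = C/-/- → run C
t=2: L0/L1/L2 = D/C/- → run D
t=3: L0/L1/L2 = D/C/- → run D
t=4: L0/L1/L2 = H/CD/- → run H
t=5: L0/L1/L2 = H/CD/- → run H
t=6: L0/L1/L2 = -/CD/- → run C
t=7: L0/L1/L2 = -/D/- → run D
t=8: (idle)
t=9: (idle)
t=10: (idle)
t=11: (idle)

context switches = 5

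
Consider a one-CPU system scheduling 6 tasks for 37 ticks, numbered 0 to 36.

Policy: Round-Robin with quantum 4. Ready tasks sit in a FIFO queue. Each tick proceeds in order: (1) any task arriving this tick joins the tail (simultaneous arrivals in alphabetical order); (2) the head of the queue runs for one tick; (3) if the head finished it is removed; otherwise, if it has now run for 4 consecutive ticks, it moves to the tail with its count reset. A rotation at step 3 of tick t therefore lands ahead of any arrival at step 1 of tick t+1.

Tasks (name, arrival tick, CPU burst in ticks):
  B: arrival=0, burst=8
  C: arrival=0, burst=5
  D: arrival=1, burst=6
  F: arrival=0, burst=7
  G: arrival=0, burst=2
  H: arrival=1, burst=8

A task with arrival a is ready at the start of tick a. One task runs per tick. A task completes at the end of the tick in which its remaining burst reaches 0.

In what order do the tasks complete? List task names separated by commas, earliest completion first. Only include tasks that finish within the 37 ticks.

completion order = G, B, C, F, D, H

t=0: queue=[B,C,F,G] q_used=0 → run B
t=1: queue=[B,C,F,G,D,H] q_used=1 → run B
t=2: queue=[B,C,F,G,D,H] q_used=2 → run B
t=3: queue=[B,C,F,G,D,H] q_used=3 → run B
t=4: queue=[C,F,G,D,H,B] q_used=0 → run C
t=5: queue=[C,F,G,D,H,B] q_used=1 → run C
t=6: queue=[C,F,G,D,H,B] q_used=2 → run C
t=7: queue=[C,F,G,D,H,B] q_used=3 → run C
t=8: queue=[F,G,D,H,B,C] q_used=0 → run F
t=9: queue=[F,G,D,H,B,C] q_used=1 → run F
t=10: queue=[F,G,D,H,B,C] q_used=2 → run F
t=11: queue=[F,G,D,H,B,C] q_used=3 → run F
t=12: queue=[G,D,H,B,C,F] q_used=0 → run G
t=13: queue=[G,D,H,B,C,F] q_used=1 → run G
t=14: queue=[D,H,B,C,F] q_used=0 → run D
t=15: queue=[D,H,B,C,F] q_used=1 → run D
t=16: queue=[D,H,B,C,F] q_used=2 → run D
t=17: queue=[D,H,B,C,F] q_used=3 → run D
t=18: queue=[H,B,C,F,D] q_used=0 → run H
t=19: queue=[H,B,C,F,D] q_used=1 → run H
t=20: queue=[H,B,C,F,D] q_used=2 → run H
t=21: queue=[H,B,C,F,D] q_used=3 → run H
t=22: queue=[B,C,F,D,H] q_used=0 → run B
t=23: queue=[B,C,F,D,H] q_used=1 → run B
t=24: queue=[B,C,F,D,H] q_used=2 → run B
t=25: queue=[B,C,F,D,H] q_used=3 → run B
t=26: queue=[C,F,D,H] q_used=0 → run C
t=27: queue=[F,D,H] q_used=0 → run F
t=28: queue=[F,D,H] q_used=1 → run F
t=29: queue=[F,D,H] q_used=2 → run F
t=30: queue=[D,H] q_used=0 → run D
t=31: queue=[D,H] q_used=1 → run D
t=32: queue=[H] q_used=0 → run H
t=33: queue=[H] q_used=1 → run H
t=34: queue=[H] q_used=2 → run H
t=35: queue=[H] q_used=3 → run H
t=36: (idle)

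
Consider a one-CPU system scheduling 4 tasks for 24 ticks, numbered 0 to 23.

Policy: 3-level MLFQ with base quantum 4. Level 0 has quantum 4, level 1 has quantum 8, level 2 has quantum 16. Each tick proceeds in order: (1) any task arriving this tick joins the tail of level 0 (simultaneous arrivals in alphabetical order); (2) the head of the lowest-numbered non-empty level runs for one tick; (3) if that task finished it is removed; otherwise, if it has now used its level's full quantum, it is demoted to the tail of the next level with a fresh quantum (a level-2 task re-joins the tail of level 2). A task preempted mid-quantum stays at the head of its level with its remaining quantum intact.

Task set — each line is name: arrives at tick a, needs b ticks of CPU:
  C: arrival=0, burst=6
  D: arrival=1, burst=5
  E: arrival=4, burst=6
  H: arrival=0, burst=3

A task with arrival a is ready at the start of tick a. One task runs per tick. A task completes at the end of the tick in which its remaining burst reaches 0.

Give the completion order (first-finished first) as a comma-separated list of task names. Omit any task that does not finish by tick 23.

completion order = H, C, D, E

t=0: L0/L1/L2 = CH/-/- → run C
t=1: L0/L1/L2 = CHD/-/- → run C
t=2: L0/L1/L2 = CHD/-/- → run C
t=3: L0/L1/L2 = CHD/-/- → run C
t=4: L0/L1/L2 = HDE/C/- → run H
t=5: L0/L1/L2 = HDE/C/- → run H
t=6: L0/L1/L2 = HDE/C/- → run H
t=7: L0/L1/L2 = DE/C/- → run D
t=8: L0/L1/L2 = DE/C/- → run D
t=9: L0/L1/L2 = DE/C/- → run D
t=10: L0/L1/L2 = DE/C/- → run D
t=11: L0/L1/L2 = E/CD/- → run E
t=12: L0/L1/L2 = E/CD/- → run E
t=13: L0/L1/L2 = E/CD/- → run E
t=14: L0/L1/L2 = E/CD/- → run E
t=15: L0/L1/L2 = -/CDE/- → run C
t=16: L0/L1/L2 = -/CDE/- → run C
t=17: L0/L1/L2 = -/DE/- → run D
t=18: L0/L1/L2 = -/E/- → run E
t=19: L0/L1/L2 = -/E/- → run E
t=20: (idle)
t=21: (idle)
t=22: (idle)
t=23: (idle)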